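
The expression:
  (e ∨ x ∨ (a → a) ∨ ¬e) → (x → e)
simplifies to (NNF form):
e ∨ ¬x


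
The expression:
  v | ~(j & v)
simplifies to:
True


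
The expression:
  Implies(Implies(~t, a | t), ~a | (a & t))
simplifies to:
t | ~a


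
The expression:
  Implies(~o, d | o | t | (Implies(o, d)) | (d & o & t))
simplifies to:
True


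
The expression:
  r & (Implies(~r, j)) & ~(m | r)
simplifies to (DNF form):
False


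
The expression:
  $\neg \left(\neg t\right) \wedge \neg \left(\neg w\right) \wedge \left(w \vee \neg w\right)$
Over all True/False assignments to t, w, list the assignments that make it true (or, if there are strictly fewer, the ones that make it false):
is true only for:
  t=True, w=True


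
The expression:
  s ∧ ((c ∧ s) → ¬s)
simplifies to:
s ∧ ¬c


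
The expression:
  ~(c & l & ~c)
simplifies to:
True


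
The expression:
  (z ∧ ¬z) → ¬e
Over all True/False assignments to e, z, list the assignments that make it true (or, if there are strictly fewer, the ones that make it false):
is always true.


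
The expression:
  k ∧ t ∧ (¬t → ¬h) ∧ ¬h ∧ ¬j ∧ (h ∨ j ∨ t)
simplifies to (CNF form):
k ∧ t ∧ ¬h ∧ ¬j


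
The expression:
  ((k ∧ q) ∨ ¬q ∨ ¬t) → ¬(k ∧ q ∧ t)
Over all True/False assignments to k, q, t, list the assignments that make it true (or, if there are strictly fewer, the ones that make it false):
is false only for:
  k=True, q=True, t=True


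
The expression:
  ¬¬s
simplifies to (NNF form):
s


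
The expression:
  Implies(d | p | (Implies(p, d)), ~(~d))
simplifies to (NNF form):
d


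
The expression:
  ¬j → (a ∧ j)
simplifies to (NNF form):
j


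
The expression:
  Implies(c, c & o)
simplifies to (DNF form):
o | ~c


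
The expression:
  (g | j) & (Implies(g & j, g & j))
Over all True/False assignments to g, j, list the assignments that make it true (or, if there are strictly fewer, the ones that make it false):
is false only for:
  g=False, j=False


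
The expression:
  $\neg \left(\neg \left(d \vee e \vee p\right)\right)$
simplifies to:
$d \vee e \vee p$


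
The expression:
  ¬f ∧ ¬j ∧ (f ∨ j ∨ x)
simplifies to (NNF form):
x ∧ ¬f ∧ ¬j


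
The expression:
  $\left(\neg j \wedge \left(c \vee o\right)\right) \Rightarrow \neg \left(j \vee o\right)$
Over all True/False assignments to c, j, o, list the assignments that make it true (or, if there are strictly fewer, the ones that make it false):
is false only for:
  c=False, j=False, o=True;
  c=True, j=False, o=True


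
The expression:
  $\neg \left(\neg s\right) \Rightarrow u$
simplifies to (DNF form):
$u \vee \neg s$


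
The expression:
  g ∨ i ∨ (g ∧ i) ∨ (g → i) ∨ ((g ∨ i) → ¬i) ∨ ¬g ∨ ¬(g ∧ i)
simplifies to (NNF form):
True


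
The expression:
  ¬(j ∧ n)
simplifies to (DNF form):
¬j ∨ ¬n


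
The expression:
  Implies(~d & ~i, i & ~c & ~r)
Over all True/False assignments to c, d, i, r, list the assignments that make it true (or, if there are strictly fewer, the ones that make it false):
is false only for:
  c=False, d=False, i=False, r=False;
  c=False, d=False, i=False, r=True;
  c=True, d=False, i=False, r=False;
  c=True, d=False, i=False, r=True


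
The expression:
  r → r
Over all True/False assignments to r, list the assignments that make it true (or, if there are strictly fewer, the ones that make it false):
is always true.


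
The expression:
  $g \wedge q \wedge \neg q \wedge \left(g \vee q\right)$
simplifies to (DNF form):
$\text{False}$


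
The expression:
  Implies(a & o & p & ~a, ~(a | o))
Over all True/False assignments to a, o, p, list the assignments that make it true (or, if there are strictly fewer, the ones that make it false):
is always true.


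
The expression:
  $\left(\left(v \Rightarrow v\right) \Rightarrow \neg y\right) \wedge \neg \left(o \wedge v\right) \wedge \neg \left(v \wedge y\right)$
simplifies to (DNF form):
$\left(\neg o \wedge \neg y\right) \vee \left(\neg v \wedge \neg y\right)$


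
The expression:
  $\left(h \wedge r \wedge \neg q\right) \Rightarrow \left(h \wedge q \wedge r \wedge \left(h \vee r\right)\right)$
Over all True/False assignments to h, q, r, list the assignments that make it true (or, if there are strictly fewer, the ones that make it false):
is false only for:
  h=True, q=False, r=True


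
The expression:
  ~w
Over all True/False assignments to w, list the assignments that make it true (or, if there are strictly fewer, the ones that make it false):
is true only for:
  w=False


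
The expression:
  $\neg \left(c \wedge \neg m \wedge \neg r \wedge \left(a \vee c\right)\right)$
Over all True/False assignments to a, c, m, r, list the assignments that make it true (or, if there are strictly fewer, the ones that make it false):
is false only for:
  a=False, c=True, m=False, r=False;
  a=True, c=True, m=False, r=False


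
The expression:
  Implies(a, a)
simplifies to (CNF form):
True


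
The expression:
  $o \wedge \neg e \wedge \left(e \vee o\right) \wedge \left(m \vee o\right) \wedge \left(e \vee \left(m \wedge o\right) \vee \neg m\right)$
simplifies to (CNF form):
$o \wedge \neg e$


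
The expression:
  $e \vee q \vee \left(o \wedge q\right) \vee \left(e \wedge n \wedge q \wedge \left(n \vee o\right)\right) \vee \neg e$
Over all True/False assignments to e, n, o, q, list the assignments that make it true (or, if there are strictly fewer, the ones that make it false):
is always true.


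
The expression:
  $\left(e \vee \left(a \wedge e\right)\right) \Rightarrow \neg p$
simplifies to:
$\neg e \vee \neg p$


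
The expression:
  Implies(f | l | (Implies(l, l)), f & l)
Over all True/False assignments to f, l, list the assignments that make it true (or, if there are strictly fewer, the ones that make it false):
is true only for:
  f=True, l=True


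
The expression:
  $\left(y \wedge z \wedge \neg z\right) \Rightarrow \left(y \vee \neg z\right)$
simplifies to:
$\text{True}$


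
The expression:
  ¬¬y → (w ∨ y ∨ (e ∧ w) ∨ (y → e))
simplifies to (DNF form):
True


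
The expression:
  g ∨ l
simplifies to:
g ∨ l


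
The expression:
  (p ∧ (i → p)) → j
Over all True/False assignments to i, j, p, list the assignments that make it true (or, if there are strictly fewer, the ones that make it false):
is false only for:
  i=False, j=False, p=True;
  i=True, j=False, p=True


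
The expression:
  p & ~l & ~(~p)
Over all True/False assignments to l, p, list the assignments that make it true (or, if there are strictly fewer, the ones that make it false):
is true only for:
  l=False, p=True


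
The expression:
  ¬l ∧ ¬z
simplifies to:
¬l ∧ ¬z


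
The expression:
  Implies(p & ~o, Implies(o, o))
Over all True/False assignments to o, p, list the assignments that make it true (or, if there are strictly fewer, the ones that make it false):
is always true.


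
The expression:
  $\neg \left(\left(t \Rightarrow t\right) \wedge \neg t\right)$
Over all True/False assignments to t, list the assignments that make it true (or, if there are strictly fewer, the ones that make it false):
is true only for:
  t=True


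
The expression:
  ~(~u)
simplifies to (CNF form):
u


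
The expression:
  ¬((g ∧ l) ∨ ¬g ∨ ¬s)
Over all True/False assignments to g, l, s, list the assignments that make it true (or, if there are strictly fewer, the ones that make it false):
is true only for:
  g=True, l=False, s=True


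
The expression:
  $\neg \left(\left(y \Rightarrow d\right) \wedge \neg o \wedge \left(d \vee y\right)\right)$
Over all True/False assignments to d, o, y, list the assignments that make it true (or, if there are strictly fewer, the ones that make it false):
is false only for:
  d=True, o=False, y=False;
  d=True, o=False, y=True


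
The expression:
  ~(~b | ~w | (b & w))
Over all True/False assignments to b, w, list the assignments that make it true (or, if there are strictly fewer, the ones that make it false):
is never true.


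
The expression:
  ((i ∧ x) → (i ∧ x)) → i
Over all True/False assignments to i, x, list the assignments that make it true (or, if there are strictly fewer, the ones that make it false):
is true only for:
  i=True, x=False;
  i=True, x=True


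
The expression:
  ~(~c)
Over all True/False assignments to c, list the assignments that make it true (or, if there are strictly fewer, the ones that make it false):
is true only for:
  c=True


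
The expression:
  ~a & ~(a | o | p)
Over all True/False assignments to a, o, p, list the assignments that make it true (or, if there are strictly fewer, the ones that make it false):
is true only for:
  a=False, o=False, p=False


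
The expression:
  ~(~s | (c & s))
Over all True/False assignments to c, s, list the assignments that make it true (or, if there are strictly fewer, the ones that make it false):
is true only for:
  c=False, s=True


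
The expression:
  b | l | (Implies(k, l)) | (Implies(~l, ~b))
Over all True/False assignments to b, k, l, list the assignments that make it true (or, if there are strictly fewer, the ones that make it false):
is always true.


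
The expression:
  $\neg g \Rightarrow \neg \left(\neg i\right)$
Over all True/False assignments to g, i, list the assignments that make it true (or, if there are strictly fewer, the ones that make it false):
is false only for:
  g=False, i=False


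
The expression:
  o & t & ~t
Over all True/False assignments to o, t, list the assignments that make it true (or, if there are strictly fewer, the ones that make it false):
is never true.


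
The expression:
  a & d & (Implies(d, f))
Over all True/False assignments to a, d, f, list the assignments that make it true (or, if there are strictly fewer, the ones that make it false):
is true only for:
  a=True, d=True, f=True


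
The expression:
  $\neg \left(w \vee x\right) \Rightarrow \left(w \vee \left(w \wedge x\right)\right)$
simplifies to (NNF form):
$w \vee x$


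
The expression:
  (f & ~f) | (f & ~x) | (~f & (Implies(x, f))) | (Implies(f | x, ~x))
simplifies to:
~x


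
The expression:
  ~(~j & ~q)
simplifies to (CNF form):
j | q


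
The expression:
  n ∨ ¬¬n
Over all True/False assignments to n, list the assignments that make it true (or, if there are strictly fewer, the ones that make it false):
is true only for:
  n=True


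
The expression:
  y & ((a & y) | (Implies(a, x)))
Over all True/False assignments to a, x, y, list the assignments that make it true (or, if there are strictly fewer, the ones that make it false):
is true only for:
  a=False, x=False, y=True;
  a=False, x=True, y=True;
  a=True, x=False, y=True;
  a=True, x=True, y=True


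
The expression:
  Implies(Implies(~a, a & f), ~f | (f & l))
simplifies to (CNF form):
l | ~a | ~f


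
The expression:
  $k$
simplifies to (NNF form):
$k$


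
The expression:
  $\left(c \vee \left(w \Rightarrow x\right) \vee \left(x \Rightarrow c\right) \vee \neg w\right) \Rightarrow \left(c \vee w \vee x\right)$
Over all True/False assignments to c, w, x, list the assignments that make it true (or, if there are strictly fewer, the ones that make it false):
is false only for:
  c=False, w=False, x=False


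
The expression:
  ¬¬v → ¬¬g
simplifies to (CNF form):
g ∨ ¬v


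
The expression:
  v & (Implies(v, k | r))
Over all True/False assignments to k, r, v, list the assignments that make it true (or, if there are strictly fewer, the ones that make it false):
is true only for:
  k=False, r=True, v=True;
  k=True, r=False, v=True;
  k=True, r=True, v=True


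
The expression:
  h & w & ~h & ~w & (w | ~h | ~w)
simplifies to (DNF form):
False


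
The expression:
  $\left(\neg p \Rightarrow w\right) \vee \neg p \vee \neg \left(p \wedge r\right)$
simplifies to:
$\text{True}$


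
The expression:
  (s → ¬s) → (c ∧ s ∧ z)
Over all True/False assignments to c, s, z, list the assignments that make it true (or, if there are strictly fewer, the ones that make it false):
is true only for:
  c=False, s=True, z=False;
  c=False, s=True, z=True;
  c=True, s=True, z=False;
  c=True, s=True, z=True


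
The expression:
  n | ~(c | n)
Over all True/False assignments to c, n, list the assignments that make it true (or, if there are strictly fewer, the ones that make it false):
is false only for:
  c=True, n=False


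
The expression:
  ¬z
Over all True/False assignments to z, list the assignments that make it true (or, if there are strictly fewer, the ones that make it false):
is true only for:
  z=False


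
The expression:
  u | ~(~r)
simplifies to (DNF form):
r | u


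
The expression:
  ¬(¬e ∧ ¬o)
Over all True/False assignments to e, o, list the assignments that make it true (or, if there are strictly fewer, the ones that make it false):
is false only for:
  e=False, o=False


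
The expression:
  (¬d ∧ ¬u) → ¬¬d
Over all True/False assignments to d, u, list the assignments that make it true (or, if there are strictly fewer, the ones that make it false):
is false only for:
  d=False, u=False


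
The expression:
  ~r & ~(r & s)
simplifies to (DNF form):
~r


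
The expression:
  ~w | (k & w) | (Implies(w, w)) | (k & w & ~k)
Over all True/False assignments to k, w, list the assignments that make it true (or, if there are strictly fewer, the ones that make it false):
is always true.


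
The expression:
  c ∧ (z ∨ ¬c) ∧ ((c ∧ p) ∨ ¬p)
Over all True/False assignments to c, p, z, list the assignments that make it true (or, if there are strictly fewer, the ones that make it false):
is true only for:
  c=True, p=False, z=True;
  c=True, p=True, z=True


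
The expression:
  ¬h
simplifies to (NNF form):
¬h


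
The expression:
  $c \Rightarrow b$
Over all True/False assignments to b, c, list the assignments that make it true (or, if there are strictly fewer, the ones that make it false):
is false only for:
  b=False, c=True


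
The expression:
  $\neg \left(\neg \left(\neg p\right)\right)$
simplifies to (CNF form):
$\neg p$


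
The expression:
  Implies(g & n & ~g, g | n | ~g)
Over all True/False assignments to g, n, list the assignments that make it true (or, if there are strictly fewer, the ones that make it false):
is always true.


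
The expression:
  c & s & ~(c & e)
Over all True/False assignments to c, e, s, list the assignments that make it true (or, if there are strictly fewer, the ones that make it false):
is true only for:
  c=True, e=False, s=True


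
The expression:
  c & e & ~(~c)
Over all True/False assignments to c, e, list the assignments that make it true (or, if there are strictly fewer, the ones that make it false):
is true only for:
  c=True, e=True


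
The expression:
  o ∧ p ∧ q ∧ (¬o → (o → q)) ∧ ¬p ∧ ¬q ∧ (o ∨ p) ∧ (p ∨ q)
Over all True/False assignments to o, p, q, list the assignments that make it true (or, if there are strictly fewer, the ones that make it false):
is never true.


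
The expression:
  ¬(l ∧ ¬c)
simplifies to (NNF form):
c ∨ ¬l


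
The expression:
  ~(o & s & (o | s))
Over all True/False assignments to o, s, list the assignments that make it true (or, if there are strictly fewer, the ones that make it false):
is false only for:
  o=True, s=True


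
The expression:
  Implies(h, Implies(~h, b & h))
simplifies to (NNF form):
True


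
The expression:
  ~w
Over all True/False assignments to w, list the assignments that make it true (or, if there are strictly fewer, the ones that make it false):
is true only for:
  w=False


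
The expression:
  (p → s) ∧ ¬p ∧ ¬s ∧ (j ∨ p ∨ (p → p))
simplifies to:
¬p ∧ ¬s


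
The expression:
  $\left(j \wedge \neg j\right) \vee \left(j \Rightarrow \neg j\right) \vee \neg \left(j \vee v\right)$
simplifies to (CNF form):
$\neg j$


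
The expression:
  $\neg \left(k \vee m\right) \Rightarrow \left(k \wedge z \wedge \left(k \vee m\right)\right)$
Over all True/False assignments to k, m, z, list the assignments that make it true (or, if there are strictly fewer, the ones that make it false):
is false only for:
  k=False, m=False, z=False;
  k=False, m=False, z=True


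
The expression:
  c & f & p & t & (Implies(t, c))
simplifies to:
c & f & p & t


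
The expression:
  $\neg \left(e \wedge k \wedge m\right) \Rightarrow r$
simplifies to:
$r \vee \left(e \wedge k \wedge m\right)$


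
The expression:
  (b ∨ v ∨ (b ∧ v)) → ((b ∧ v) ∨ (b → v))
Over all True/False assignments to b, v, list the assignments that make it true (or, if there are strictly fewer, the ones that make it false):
is false only for:
  b=True, v=False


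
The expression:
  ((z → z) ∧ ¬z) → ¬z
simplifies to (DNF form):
True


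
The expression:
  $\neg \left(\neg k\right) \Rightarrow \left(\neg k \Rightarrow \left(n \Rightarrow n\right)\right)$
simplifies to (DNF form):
$\text{True}$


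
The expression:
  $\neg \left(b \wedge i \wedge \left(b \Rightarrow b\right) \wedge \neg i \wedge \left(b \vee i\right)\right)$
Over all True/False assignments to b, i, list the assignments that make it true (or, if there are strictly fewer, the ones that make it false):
is always true.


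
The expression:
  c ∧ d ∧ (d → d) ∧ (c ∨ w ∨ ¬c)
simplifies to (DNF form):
c ∧ d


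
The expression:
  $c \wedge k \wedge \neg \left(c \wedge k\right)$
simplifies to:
$\text{False}$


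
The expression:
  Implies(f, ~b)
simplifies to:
~b | ~f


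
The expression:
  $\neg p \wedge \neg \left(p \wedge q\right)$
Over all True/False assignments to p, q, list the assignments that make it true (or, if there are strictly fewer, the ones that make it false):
is true only for:
  p=False, q=False;
  p=False, q=True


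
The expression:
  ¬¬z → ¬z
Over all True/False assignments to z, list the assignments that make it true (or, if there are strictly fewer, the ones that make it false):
is true only for:
  z=False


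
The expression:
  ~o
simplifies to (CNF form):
~o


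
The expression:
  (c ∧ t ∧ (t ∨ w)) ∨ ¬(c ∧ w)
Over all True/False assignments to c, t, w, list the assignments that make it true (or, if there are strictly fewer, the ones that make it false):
is false only for:
  c=True, t=False, w=True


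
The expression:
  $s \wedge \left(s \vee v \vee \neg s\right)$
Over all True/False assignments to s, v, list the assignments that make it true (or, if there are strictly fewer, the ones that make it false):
is true only for:
  s=True, v=False;
  s=True, v=True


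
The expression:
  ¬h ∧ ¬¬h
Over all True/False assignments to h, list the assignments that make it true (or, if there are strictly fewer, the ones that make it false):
is never true.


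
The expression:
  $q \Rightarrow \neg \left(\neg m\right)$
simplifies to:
$m \vee \neg q$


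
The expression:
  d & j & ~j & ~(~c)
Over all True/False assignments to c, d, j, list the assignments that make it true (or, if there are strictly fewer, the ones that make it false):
is never true.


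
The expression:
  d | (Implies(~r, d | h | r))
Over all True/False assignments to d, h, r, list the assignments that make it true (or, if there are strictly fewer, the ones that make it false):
is false only for:
  d=False, h=False, r=False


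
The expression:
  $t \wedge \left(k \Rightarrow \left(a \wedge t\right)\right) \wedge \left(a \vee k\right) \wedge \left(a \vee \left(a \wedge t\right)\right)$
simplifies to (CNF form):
$a \wedge t$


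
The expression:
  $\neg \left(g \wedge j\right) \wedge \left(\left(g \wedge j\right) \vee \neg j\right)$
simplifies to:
$\neg j$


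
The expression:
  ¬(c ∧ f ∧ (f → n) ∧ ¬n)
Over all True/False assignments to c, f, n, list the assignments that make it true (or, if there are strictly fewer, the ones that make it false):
is always true.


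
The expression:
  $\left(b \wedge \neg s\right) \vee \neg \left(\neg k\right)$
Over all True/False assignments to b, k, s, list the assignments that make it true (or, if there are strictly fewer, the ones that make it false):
is false only for:
  b=False, k=False, s=False;
  b=False, k=False, s=True;
  b=True, k=False, s=True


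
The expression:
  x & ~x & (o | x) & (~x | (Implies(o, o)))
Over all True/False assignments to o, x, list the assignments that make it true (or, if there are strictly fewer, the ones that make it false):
is never true.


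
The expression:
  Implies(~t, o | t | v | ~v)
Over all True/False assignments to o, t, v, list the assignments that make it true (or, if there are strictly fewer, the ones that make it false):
is always true.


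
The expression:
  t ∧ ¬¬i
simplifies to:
i ∧ t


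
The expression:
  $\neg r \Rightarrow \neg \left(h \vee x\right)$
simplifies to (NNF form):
$r \vee \left(\neg h \wedge \neg x\right)$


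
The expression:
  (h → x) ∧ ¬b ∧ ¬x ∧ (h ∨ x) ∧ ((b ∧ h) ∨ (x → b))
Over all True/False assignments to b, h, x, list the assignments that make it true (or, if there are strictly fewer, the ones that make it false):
is never true.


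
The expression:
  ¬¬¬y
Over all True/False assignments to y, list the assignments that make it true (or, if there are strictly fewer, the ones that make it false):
is true only for:
  y=False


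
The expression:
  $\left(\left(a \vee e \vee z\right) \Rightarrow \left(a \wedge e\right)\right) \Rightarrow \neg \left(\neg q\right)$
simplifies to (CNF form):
$\left(q \vee \neg a \vee \neg e\right) \wedge \left(a \vee e \vee q \vee z\right)$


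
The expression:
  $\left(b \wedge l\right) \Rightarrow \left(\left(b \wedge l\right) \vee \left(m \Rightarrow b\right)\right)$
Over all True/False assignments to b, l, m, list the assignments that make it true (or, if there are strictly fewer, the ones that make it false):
is always true.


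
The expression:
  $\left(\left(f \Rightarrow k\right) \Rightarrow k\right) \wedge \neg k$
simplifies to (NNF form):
$f \wedge \neg k$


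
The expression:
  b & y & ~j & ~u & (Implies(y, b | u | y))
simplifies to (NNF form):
b & y & ~j & ~u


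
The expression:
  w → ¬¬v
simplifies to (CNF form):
v ∨ ¬w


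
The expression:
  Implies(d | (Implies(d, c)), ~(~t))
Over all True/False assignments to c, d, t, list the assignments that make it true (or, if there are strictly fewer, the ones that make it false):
is true only for:
  c=False, d=False, t=True;
  c=False, d=True, t=True;
  c=True, d=False, t=True;
  c=True, d=True, t=True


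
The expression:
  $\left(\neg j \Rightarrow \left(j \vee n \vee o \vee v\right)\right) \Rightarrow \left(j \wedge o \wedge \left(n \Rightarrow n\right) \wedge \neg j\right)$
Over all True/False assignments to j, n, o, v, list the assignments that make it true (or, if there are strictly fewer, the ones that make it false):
is true only for:
  j=False, n=False, o=False, v=False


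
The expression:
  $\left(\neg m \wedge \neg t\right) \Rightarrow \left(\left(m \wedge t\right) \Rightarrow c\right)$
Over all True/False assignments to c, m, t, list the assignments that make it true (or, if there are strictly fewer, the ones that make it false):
is always true.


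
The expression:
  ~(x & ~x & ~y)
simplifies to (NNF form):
True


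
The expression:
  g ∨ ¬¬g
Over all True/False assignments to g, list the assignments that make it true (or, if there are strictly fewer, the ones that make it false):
is true only for:
  g=True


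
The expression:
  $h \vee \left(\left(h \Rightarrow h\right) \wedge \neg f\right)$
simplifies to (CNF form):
$h \vee \neg f$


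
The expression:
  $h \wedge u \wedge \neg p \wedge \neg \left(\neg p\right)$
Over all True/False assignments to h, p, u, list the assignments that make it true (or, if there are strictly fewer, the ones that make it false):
is never true.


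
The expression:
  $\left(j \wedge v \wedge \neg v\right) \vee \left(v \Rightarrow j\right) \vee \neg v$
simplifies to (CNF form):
$j \vee \neg v$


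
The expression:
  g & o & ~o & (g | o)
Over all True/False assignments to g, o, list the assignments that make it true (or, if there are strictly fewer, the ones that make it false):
is never true.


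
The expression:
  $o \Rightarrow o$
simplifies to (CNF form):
$\text{True}$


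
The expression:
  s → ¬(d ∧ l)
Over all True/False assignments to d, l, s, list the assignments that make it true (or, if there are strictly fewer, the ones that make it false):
is false only for:
  d=True, l=True, s=True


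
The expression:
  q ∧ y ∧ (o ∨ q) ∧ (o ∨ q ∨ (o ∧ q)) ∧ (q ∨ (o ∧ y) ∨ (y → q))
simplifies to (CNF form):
q ∧ y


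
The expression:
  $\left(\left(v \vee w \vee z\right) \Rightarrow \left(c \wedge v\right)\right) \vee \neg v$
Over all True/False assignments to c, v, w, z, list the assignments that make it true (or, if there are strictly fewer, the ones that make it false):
is false only for:
  c=False, v=True, w=False, z=False;
  c=False, v=True, w=False, z=True;
  c=False, v=True, w=True, z=False;
  c=False, v=True, w=True, z=True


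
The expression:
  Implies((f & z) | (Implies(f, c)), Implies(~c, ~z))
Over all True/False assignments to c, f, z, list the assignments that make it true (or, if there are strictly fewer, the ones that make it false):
is false only for:
  c=False, f=False, z=True;
  c=False, f=True, z=True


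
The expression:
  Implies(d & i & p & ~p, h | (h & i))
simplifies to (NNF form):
True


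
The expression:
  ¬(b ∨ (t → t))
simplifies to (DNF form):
False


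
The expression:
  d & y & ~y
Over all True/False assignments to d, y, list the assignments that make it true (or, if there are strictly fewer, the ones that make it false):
is never true.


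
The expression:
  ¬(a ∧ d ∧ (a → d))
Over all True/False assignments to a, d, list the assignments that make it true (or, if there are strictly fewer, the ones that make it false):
is false only for:
  a=True, d=True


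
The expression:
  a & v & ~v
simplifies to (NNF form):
False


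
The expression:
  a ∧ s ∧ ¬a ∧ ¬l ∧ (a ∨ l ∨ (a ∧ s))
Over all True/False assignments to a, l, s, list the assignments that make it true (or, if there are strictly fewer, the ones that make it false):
is never true.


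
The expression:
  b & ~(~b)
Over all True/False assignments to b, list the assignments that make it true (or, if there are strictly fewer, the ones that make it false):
is true only for:
  b=True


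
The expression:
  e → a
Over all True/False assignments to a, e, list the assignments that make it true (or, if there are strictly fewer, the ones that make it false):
is false only for:
  a=False, e=True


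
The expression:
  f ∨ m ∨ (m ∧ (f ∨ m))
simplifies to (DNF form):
f ∨ m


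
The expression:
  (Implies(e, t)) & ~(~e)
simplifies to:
e & t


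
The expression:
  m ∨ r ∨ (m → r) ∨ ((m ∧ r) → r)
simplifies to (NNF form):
True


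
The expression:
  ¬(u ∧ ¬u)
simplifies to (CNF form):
True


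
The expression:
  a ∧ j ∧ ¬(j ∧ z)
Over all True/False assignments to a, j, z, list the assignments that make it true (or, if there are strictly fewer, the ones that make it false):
is true only for:
  a=True, j=True, z=False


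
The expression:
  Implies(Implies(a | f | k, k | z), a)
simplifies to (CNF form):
(a | f) & (a | ~k) & (a | ~z)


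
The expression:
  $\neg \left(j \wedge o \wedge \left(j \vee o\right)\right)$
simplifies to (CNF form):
$\neg j \vee \neg o$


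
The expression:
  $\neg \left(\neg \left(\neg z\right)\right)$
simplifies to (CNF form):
$\neg z$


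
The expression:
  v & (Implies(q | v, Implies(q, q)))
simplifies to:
v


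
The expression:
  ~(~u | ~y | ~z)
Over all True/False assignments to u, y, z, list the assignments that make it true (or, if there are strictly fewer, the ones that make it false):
is true only for:
  u=True, y=True, z=True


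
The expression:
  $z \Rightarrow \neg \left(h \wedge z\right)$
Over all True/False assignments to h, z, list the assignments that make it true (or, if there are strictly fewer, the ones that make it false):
is false only for:
  h=True, z=True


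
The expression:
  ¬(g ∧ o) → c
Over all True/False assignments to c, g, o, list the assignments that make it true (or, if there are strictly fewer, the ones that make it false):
is false only for:
  c=False, g=False, o=False;
  c=False, g=False, o=True;
  c=False, g=True, o=False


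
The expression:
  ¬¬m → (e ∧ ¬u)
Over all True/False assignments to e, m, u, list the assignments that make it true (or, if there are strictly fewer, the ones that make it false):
is false only for:
  e=False, m=True, u=False;
  e=False, m=True, u=True;
  e=True, m=True, u=True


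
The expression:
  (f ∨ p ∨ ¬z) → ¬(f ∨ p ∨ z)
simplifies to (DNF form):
¬f ∧ ¬p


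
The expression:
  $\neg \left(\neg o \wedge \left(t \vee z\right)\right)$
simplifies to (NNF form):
$o \vee \left(\neg t \wedge \neg z\right)$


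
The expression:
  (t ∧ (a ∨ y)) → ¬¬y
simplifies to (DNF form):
y ∨ ¬a ∨ ¬t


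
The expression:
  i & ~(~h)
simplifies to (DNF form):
h & i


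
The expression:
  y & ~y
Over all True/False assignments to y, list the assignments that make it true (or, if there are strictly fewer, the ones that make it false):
is never true.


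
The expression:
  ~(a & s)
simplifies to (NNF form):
~a | ~s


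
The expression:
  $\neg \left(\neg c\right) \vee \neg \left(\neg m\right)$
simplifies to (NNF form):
$c \vee m$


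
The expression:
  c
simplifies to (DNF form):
c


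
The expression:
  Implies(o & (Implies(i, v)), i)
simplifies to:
i | ~o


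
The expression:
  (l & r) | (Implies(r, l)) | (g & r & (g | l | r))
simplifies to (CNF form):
g | l | ~r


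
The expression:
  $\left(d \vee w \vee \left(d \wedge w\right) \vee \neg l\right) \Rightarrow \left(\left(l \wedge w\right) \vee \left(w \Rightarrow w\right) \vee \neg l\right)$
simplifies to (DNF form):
$\text{True}$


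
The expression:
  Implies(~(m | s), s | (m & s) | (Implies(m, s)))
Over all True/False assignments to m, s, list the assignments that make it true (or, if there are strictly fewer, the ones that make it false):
is always true.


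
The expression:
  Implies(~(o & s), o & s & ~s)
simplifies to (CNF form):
o & s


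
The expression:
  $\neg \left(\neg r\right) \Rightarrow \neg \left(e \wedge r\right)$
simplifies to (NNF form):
$\neg e \vee \neg r$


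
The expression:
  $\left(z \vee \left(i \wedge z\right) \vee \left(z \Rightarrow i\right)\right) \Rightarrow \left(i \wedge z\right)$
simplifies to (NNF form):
$i \wedge z$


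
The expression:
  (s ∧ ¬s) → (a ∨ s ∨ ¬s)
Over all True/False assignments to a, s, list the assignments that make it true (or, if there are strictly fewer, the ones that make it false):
is always true.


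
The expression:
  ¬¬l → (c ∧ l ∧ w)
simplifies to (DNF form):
(c ∧ w) ∨ ¬l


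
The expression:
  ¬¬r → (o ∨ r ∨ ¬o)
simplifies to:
True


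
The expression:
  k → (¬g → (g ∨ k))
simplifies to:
True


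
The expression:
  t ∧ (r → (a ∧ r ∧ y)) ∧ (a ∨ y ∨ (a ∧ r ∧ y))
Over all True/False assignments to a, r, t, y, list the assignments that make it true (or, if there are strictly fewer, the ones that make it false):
is true only for:
  a=False, r=False, t=True, y=True;
  a=True, r=False, t=True, y=False;
  a=True, r=False, t=True, y=True;
  a=True, r=True, t=True, y=True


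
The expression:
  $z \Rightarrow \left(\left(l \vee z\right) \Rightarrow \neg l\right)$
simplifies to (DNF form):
$\neg l \vee \neg z$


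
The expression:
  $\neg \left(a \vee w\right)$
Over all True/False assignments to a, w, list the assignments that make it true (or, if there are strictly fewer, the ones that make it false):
is true only for:
  a=False, w=False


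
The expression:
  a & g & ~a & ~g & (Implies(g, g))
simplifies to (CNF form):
False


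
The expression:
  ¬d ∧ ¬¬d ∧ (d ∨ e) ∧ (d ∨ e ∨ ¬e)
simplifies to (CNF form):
False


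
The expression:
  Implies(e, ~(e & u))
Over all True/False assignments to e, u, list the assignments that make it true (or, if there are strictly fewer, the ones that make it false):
is false only for:
  e=True, u=True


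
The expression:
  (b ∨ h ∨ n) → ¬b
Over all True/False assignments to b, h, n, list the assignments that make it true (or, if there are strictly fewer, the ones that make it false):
is true only for:
  b=False, h=False, n=False;
  b=False, h=False, n=True;
  b=False, h=True, n=False;
  b=False, h=True, n=True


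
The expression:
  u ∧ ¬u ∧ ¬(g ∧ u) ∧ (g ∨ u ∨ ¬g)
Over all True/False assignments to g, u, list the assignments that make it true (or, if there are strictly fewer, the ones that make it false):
is never true.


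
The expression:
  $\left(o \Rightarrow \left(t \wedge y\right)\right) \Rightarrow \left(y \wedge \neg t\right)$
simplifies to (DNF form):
$\left(o \wedge \neg y\right) \vee \left(y \wedge \neg t\right)$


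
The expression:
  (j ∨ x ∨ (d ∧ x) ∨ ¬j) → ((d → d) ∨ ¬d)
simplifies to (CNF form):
True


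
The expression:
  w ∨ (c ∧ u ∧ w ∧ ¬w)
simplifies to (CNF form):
w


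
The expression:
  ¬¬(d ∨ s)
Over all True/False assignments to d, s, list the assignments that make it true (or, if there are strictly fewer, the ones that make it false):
is false only for:
  d=False, s=False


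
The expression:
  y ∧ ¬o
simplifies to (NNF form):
y ∧ ¬o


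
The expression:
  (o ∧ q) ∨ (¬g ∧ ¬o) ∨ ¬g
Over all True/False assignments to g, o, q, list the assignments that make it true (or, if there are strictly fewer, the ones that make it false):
is false only for:
  g=True, o=False, q=False;
  g=True, o=False, q=True;
  g=True, o=True, q=False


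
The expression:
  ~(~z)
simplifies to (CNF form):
z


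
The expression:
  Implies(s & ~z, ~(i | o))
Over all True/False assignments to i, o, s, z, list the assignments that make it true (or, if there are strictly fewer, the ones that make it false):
is false only for:
  i=False, o=True, s=True, z=False;
  i=True, o=False, s=True, z=False;
  i=True, o=True, s=True, z=False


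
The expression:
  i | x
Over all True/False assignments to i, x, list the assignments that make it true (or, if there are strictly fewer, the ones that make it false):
is false only for:
  i=False, x=False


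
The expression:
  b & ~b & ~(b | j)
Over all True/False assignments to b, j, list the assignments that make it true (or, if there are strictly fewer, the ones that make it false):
is never true.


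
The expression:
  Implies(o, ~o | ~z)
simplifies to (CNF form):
~o | ~z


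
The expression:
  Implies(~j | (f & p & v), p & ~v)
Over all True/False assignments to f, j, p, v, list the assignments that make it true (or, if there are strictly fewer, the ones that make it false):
is false only for:
  f=False, j=False, p=False, v=False;
  f=False, j=False, p=False, v=True;
  f=False, j=False, p=True, v=True;
  f=True, j=False, p=False, v=False;
  f=True, j=False, p=False, v=True;
  f=True, j=False, p=True, v=True;
  f=True, j=True, p=True, v=True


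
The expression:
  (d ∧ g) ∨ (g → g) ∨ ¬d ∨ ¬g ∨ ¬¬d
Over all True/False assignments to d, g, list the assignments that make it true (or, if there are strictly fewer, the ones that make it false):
is always true.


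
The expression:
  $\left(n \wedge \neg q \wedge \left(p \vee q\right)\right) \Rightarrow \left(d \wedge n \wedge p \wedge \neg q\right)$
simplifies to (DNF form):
$d \vee q \vee \neg n \vee \neg p$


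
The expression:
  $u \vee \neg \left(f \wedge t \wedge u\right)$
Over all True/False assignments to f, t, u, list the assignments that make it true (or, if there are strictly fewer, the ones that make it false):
is always true.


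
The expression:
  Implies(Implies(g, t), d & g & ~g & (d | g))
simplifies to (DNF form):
g & ~t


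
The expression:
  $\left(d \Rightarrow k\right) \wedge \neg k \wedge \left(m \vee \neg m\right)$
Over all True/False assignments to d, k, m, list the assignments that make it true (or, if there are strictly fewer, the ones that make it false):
is true only for:
  d=False, k=False, m=False;
  d=False, k=False, m=True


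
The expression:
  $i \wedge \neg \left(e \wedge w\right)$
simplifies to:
$i \wedge \left(\neg e \vee \neg w\right)$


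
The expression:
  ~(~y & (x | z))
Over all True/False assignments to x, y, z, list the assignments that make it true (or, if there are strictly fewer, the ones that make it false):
is false only for:
  x=False, y=False, z=True;
  x=True, y=False, z=False;
  x=True, y=False, z=True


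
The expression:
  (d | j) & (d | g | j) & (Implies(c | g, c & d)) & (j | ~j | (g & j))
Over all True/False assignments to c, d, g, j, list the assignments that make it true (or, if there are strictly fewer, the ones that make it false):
is true only for:
  c=False, d=False, g=False, j=True;
  c=False, d=True, g=False, j=False;
  c=False, d=True, g=False, j=True;
  c=True, d=True, g=False, j=False;
  c=True, d=True, g=False, j=True;
  c=True, d=True, g=True, j=False;
  c=True, d=True, g=True, j=True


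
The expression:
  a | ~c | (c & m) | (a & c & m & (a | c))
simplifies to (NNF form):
a | m | ~c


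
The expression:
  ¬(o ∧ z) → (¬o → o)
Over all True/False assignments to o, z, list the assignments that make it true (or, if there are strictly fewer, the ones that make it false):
is true only for:
  o=True, z=False;
  o=True, z=True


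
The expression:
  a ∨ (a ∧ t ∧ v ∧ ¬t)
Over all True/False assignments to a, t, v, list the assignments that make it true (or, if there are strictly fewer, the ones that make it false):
is true only for:
  a=True, t=False, v=False;
  a=True, t=False, v=True;
  a=True, t=True, v=False;
  a=True, t=True, v=True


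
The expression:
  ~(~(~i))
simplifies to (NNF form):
~i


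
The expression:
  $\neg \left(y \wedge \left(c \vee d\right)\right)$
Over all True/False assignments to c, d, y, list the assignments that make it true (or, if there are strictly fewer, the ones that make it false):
is false only for:
  c=False, d=True, y=True;
  c=True, d=False, y=True;
  c=True, d=True, y=True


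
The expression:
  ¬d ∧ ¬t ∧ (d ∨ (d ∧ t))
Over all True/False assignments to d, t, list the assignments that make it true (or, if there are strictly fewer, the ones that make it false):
is never true.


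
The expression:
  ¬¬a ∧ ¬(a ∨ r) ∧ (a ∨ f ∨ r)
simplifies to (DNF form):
False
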